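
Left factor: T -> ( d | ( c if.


Common prefix: '('
Factored: T -> ( T', T' -> d | c if


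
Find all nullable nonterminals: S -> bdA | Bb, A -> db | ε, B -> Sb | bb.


A nonterminal is nullable iff some alternative derives ε (directly, or every symbol in it is nullable)
Nullable: {A}


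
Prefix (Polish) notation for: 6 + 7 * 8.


'*' binds tighter: tree is (+ 6 (* 7 8))
Prefix: + 6 * 7 8


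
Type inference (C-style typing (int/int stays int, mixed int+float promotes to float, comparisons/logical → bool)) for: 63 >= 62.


Operand types: int >= int
Rule: comparison yields bool
Result type: bool


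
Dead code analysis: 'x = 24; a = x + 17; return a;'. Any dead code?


x is read by a's definition; a is returned
No dead code


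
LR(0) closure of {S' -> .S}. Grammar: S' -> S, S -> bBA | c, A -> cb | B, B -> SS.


Start: S' -> .S
For each item with dot before a nonterminal B, add B -> .γ for every B-production
Closure: [S' -> .S, S -> .bBA, S -> .c]


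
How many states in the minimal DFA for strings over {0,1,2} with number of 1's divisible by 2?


Track (count of 1) mod 2: states 0..1, accept at 0
Minimal DFA: 2 states


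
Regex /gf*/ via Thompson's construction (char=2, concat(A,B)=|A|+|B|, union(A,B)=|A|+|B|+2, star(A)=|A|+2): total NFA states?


Syntax tree has 2 char leaf(s), 0 union(s), 1 star(s)
chars contribute 2×2 = 4; each union adds +2; each star adds +2
Total: 4 + 0 + 2 = 6 states


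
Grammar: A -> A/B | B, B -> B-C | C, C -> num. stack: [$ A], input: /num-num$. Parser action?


shift '/' to continue A -> A/B
Action: shift


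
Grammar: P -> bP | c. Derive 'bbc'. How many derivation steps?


Derivation: P => bP => bbP => bbc
Steps: 3


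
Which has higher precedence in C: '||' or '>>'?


'>>' is shift (level 8); '||' is logical OR (level 1)
Higher level binds tighter
'>>' has higher precedence than '||'


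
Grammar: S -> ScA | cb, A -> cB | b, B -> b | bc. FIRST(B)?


Per alternative of B: FIRST(b) = {b}; FIRST(bc) = {b}
FIRST(B) = {b}


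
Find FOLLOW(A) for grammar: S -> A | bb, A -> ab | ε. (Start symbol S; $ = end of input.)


$ ∈ FOLLOW(S). For each A -> αBβ: add FIRST(β)\{ε} to FOLLOW(B); if β nullable, add FOLLOW(A).
FOLLOW(A) = {$}


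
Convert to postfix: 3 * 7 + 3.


Left to right (same or higher precedence on left)
Postfix: 3 7 * 3 +


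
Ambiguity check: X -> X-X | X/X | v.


'v-v/v' has two parse trees (no precedence encoded between - and /)
Ambiguous


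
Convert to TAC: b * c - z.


Break into single-operator statements:
t1 = b * c
t2 = t1 - z


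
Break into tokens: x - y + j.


Scan left to right, longest-match per lexeme
Tokens: ID(x), OP(-), ID(y), OP(+), ID(j)


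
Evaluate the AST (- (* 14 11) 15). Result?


Evaluate inner: (* 14 11) = 154
Evaluate root: (- 154 15) = 139
Result: 139


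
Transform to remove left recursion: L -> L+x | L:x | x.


Left-recursive alternatives: L+x, L:x; non-recursive: x
Introduce L': L -> xL', L' -> +xL' | :xL' | ε


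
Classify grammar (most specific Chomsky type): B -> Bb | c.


Left-linear: every RHS is a terminal or one nonterminal followed by a terminal
Classification: Type 3 (Regular)


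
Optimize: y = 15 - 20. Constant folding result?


15 - 20 = -5 at compile time
Optimized: y = -5


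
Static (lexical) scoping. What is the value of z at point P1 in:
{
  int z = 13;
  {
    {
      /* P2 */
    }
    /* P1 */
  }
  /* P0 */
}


P1's block does not declare z; resolves to the enclosing declaration at depth 0
z = 13


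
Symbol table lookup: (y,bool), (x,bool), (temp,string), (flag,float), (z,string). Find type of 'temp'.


Lookup 'temp' → type string


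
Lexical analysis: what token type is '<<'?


Pattern: operator symbol
Type: OPERATOR


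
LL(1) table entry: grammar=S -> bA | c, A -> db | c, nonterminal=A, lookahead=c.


For [A, c]: 'c' ∈ FIRST(c)
Entry: A -> c


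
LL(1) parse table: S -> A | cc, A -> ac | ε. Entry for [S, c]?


For [S, c]: 'c' ∈ FIRST(cc)
Entry: S -> cc


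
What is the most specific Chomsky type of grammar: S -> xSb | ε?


Single nonterminal LHS, but x^n b^n is not regular
Classification: Type 2 (Context-Free)


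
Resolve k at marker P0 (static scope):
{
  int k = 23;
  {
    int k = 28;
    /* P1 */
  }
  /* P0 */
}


k declared in the same block as P0
k = 23


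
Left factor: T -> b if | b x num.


Common prefix: 'b'
Factored: T -> b T', T' -> if | x num


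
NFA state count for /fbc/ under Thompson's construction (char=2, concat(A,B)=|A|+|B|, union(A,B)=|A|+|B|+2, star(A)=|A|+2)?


Syntax tree has 3 char leaf(s), 0 union(s), 0 star(s)
chars contribute 3×2 = 6; each union adds +2; each star adds +2
Total: 6 + 0 + 0 = 6 states


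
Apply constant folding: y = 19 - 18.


19 - 18 = 1 at compile time
Optimized: y = 1


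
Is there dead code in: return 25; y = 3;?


statement follows a return and is unreachable
Dead: 'y = 3'


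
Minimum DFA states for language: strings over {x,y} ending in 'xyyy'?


Track the longest suffix of input matching a prefix of 'xyyy': 5 classes (prefixes of length 0..4)
Minimal DFA: 5 states


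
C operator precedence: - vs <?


'-' is additive (level 9); '<' is relational (level 7)
Higher level binds tighter
'-' has higher precedence than '<'


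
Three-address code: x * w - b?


Break into single-operator statements:
t1 = x * w
t2 = t1 - b


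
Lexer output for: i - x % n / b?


Scan left to right, longest-match per lexeme
Tokens: ID(i), OP(-), ID(x), OP(%), ID(n), OP(/), ID(b)


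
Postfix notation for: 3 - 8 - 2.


Left to right (same or higher precedence on left)
Postfix: 3 8 - 2 -


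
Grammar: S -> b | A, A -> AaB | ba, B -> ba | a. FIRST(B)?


Per alternative of B: FIRST(ba) = {b}; FIRST(a) = {a}
FIRST(B) = {a, b}


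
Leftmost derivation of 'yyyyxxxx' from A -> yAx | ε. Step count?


Derivation: A => yAx => yyAxx => yyyAxxx => yyyyAxxxx => yyyyxxxx
Steps: 5


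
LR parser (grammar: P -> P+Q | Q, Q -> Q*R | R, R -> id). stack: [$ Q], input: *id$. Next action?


shift '*' to continue Q -> Q*R
Action: shift


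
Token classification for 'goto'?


Pattern: reserved word
Type: KEYWORD


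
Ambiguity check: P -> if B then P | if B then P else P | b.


dangling else: 'if B then if B then b else b' parses two ways
Ambiguous


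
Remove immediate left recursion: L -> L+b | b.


Left-recursive alternatives: L+b; non-recursive: b
Introduce L': L -> bL', L' -> +bL' | ε


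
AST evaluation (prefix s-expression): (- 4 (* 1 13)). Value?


Evaluate inner: (* 1 13) = 13
Evaluate root: (- 4 13) = -9
Result: -9


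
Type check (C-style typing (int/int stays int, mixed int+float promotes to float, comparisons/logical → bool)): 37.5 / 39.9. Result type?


Operand types: float / float
Rule: mixed int/float promotes to float; int/int stays int
Result type: float


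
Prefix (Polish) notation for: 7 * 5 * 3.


left-to-right (same/higher precedence on left): tree is (* (* 7 5) 3)
Prefix: * * 7 5 3


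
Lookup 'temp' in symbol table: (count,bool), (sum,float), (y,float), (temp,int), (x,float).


Lookup 'temp' → type int


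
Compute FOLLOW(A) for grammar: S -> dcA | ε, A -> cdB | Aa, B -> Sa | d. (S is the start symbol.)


$ ∈ FOLLOW(S). For each A -> αBβ: add FIRST(β)\{ε} to FOLLOW(B); if β nullable, add FOLLOW(A).
FOLLOW(A) = {$, a}


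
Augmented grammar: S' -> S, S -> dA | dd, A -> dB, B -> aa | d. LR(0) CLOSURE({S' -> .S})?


Start: S' -> .S
For each item with dot before a nonterminal B, add B -> .γ for every B-production
Closure: [S' -> .S, S -> .dA, S -> .dd]


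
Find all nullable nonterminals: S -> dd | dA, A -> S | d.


A nonterminal is nullable iff some alternative derives ε (directly, or every symbol in it is nullable)
Nullable: {}


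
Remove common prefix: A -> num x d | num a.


Common prefix: 'num'
Factored: A -> num A', A' -> x d | a


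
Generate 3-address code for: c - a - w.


Break into single-operator statements:
t1 = c - a
t2 = t1 - w


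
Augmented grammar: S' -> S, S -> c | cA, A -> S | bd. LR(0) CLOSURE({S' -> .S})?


Start: S' -> .S
For each item with dot before a nonterminal B, add B -> .γ for every B-production
Closure: [S' -> .S, S -> .c, S -> .cA]


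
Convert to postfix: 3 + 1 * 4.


* has higher precedence, evaluate 1*4 first
Postfix: 3 1 4 * +


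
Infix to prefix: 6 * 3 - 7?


left-to-right (same/higher precedence on left): tree is (- (* 6 3) 7)
Prefix: - * 6 3 7


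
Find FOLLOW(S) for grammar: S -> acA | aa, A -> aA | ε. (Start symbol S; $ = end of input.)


$ ∈ FOLLOW(S). For each A -> αBβ: add FIRST(β)\{ε} to FOLLOW(B); if β nullable, add FOLLOW(A).
FOLLOW(S) = {$}


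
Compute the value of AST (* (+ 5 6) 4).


Evaluate inner: (+ 5 6) = 11
Evaluate root: (* 11 4) = 44
Result: 44


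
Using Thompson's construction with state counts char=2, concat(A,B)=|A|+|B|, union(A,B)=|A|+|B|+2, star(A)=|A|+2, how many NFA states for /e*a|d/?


Syntax tree has 3 char leaf(s), 1 union(s), 1 star(s)
chars contribute 3×2 = 6; each union adds +2; each star adds +2
Total: 6 + 2 + 2 = 10 states


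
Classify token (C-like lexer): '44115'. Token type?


Pattern: digits only
Type: INTEGER_LITERAL


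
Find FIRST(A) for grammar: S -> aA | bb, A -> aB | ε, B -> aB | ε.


Per alternative of A: FIRST(aB) = {a}; FIRST(ε) = {ε}
FIRST(A) = {a, ε}


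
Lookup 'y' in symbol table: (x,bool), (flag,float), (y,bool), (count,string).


Lookup 'y' → type bool


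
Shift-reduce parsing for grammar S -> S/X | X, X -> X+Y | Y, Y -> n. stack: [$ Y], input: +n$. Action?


'Y' (not preceded by X+) is the handle for X -> Y
Action: reduce (X -> Y)


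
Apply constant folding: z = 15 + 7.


15 + 7 = 22 at compile time
Optimized: z = 22


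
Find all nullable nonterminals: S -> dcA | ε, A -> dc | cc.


A nonterminal is nullable iff some alternative derives ε (directly, or every symbol in it is nullable)
Nullable: {S}


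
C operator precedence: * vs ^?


'*' is multiplicative (level 10); '^' is bitwise XOR (level 4)
Higher level binds tighter
'*' has higher precedence than '^'


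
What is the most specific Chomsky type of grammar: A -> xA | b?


Right-linear: every RHS is a terminal or a terminal followed by one nonterminal
Classification: Type 3 (Regular)


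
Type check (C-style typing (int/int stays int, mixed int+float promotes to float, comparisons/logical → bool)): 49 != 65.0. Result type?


Operand types: int != float
Rule: comparison yields bool
Result type: bool


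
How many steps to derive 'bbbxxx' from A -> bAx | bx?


Derivation: A => bAx => bbAxx => bbbxxx
Steps: 3


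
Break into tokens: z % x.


Scan left to right, longest-match per lexeme
Tokens: ID(z), OP(%), ID(x)


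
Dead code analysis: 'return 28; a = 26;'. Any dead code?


statement follows a return and is unreachable
Dead: 'a = 26'


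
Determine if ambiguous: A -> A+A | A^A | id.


'id+id^id' has two parse trees (no precedence encoded between + and ^)
Ambiguous


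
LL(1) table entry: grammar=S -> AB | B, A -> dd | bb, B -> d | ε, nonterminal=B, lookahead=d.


For [B, d]: 'd' ∈ FIRST(d)
Entry: B -> d


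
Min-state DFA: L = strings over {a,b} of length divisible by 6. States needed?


Track length mod 6: states 0..5, accept at 0
Minimal DFA: 6 states


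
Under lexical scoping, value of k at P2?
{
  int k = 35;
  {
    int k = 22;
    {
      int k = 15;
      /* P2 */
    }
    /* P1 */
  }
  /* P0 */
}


k declared in the same block as P2
k = 15


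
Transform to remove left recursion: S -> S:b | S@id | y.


Left-recursive alternatives: S:b, S@id; non-recursive: y
Introduce S': S -> yS', S' -> :bS' | @idS' | ε


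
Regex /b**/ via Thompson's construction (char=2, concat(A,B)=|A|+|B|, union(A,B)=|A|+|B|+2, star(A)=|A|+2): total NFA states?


Syntax tree has 1 char leaf(s), 0 union(s), 2 star(s)
chars contribute 1×2 = 2; each union adds +2; each star adds +2
Total: 2 + 0 + 4 = 6 states


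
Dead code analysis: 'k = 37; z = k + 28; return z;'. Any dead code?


k is read by z's definition; z is returned
No dead code


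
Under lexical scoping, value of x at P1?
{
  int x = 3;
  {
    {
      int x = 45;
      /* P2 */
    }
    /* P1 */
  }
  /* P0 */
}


P1's block does not declare x; resolves to the enclosing declaration at depth 0
x = 3


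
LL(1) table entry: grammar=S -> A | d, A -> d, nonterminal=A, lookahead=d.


For [A, d]: 'd' ∈ FIRST(d)
Entry: A -> d


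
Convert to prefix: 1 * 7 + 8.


left-to-right (same/higher precedence on left): tree is (+ (* 1 7) 8)
Prefix: + * 1 7 8


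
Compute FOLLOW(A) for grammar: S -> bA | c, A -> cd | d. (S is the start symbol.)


$ ∈ FOLLOW(S). For each A -> αBβ: add FIRST(β)\{ε} to FOLLOW(B); if β nullable, add FOLLOW(A).
FOLLOW(A) = {$}


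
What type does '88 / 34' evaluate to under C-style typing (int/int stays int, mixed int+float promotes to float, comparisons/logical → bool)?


Operand types: int / int
Rule: mixed int/float promotes to float; int/int stays int
Result type: int


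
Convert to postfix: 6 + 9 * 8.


* has higher precedence, evaluate 9*8 first
Postfix: 6 9 8 * +


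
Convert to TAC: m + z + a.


Break into single-operator statements:
t1 = m + z
t2 = t1 + a


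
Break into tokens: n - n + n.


Scan left to right, longest-match per lexeme
Tokens: ID(n), OP(-), ID(n), OP(+), ID(n)


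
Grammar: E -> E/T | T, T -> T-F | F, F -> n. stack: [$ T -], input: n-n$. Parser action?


no handle; shift 'n'
Action: shift


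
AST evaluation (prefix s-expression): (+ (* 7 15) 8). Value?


Evaluate inner: (* 7 15) = 105
Evaluate root: (+ 105 8) = 113
Result: 113


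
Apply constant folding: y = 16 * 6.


16 * 6 = 96 at compile time
Optimized: y = 96


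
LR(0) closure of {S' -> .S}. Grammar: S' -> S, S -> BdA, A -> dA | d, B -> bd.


Start: S' -> .S
For each item with dot before a nonterminal B, add B -> .γ for every B-production
Closure: [S' -> .S, S -> .BdA, B -> .bd]


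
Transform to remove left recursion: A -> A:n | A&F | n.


Left-recursive alternatives: A:n, A&F; non-recursive: n
Introduce A': A -> nA', A' -> :nA' | &FA' | ε


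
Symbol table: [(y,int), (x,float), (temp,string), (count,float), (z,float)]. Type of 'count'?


Lookup 'count' → type float


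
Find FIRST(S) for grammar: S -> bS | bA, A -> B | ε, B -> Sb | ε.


Per alternative of S: FIRST(bS) = {b}; FIRST(bA) = {b}
FIRST(S) = {b}


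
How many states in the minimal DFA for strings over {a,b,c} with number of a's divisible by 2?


Track (count of a) mod 2: states 0..1, accept at 0
Minimal DFA: 2 states


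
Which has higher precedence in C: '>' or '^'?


'>' is relational (level 7); '^' is bitwise XOR (level 4)
Higher level binds tighter
'>' has higher precedence than '^'


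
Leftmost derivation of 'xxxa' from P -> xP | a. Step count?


Derivation: P => xP => xxP => xxxP => xxxa
Steps: 4


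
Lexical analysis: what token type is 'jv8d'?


Pattern: letter/underscore followed by alphanumerics, not a keyword
Type: IDENTIFIER


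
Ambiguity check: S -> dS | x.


right-linear, alternatives start with distinct terminals 'd' vs 'x': unique leftmost derivation
Unambiguous


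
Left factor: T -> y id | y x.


Common prefix: 'y'
Factored: T -> y T', T' -> id | x


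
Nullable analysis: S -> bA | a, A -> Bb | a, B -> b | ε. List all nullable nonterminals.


A nonterminal is nullable iff some alternative derives ε (directly, or every symbol in it is nullable)
Nullable: {B}


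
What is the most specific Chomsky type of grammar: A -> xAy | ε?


Single nonterminal LHS, but x^n y^n is not regular
Classification: Type 2 (Context-Free)


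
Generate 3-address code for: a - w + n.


Break into single-operator statements:
t1 = a - w
t2 = t1 + n


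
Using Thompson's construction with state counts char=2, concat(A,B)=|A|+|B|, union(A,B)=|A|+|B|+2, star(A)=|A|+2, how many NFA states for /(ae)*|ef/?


Syntax tree has 4 char leaf(s), 1 union(s), 1 star(s)
chars contribute 4×2 = 8; each union adds +2; each star adds +2
Total: 8 + 2 + 2 = 12 states


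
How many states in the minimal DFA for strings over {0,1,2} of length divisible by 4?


Track length mod 4: states 0..3, accept at 0
Minimal DFA: 4 states


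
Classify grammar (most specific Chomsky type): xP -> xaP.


LHS has context (more than one symbol) and |LHS| ≤ |RHS|
Classification: Type 1 (Context-Sensitive)


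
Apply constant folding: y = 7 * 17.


7 * 17 = 119 at compile time
Optimized: y = 119


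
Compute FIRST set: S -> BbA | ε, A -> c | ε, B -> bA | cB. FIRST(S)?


Per alternative of S: FIRST(BbA) = {b, c}; FIRST(ε) = {ε}
FIRST(S) = {b, c, ε}


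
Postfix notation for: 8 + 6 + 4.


Left to right (same or higher precedence on left)
Postfix: 8 6 + 4 +


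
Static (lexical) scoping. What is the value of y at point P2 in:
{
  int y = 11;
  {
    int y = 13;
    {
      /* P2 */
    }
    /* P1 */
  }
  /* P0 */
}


P2's block does not declare y; resolves to the enclosing declaration at depth 1
y = 13


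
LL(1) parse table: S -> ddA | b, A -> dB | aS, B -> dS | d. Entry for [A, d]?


For [A, d]: 'd' ∈ FIRST(dB)
Entry: A -> dB


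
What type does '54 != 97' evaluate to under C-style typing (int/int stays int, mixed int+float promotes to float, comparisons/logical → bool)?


Operand types: int != int
Rule: comparison yields bool
Result type: bool


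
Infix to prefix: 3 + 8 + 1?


left-to-right (same/higher precedence on left): tree is (+ (+ 3 8) 1)
Prefix: + + 3 8 1


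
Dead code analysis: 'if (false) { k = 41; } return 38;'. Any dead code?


condition is constant false, so the whole block is unreachable
Dead: 'if (false) { k = 41; }'


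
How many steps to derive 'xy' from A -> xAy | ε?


Derivation: A => xAy => xy
Steps: 2


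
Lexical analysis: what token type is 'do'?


Pattern: reserved word
Type: KEYWORD


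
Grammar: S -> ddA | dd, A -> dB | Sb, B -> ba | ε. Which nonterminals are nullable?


A nonterminal is nullable iff some alternative derives ε (directly, or every symbol in it is nullable)
Nullable: {B}


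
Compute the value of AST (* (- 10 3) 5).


Evaluate inner: (- 10 3) = 7
Evaluate root: (* 7 5) = 35
Result: 35


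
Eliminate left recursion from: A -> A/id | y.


Left-recursive alternatives: A/id; non-recursive: y
Introduce A': A -> yA', A' -> /idA' | ε


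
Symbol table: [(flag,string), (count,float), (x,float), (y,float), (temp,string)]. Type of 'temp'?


Lookup 'temp' → type string


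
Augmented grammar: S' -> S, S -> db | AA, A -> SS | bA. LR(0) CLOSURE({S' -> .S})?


Start: S' -> .S
For each item with dot before a nonterminal B, add B -> .γ for every B-production
Closure: [S' -> .S, S -> .db, S -> .AA, A -> .SS, A -> .bA]


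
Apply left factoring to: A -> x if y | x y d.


Common prefix: 'x'
Factored: A -> x A', A' -> if y | y d


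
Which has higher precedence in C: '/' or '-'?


'/' is multiplicative (level 10); '-' is additive (level 9)
Higher level binds tighter
'/' has higher precedence than '-'


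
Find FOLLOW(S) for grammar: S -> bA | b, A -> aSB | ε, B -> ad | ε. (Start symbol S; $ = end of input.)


$ ∈ FOLLOW(S). For each A -> αBβ: add FIRST(β)\{ε} to FOLLOW(B); if β nullable, add FOLLOW(A).
FOLLOW(S) = {$, a}


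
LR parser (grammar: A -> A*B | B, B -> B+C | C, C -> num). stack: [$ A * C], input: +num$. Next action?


'C' (not preceded by B+) is the handle for B -> C
Action: reduce (B -> C)


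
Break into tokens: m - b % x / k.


Scan left to right, longest-match per lexeme
Tokens: ID(m), OP(-), ID(b), OP(%), ID(x), OP(/), ID(k)


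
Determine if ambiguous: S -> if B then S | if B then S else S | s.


dangling else: 'if B then if B then s else s' parses two ways
Ambiguous


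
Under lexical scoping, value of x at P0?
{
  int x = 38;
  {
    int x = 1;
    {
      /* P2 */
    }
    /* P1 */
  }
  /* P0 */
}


x declared in the same block as P0
x = 38


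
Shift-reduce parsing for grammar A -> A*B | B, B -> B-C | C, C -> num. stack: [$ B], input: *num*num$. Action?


lookahead ∉ {-} so B won't extend; reduce A -> B
Action: reduce (A -> B)


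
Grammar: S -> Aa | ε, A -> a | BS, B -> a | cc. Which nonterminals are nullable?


A nonterminal is nullable iff some alternative derives ε (directly, or every symbol in it is nullable)
Nullable: {S}


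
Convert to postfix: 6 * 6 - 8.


Left to right (same or higher precedence on left)
Postfix: 6 6 * 8 -


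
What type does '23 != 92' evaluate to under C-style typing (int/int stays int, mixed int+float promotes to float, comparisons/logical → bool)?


Operand types: int != int
Rule: comparison yields bool
Result type: bool


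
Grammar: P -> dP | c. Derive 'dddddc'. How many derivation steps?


Derivation: P => dP => ddP => dddP => ddddP => dddddP => dddddc
Steps: 6


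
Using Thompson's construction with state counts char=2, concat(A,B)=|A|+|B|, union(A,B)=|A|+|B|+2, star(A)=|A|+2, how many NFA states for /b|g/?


Syntax tree has 2 char leaf(s), 1 union(s), 0 star(s)
chars contribute 2×2 = 4; each union adds +2; each star adds +2
Total: 4 + 2 + 0 = 6 states


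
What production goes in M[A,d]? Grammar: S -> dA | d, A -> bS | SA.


For [A, d]: 'd' ∈ FIRST(SA)
Entry: A -> SA


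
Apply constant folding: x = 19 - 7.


19 - 7 = 12 at compile time
Optimized: x = 12


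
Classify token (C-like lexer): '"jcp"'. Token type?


Pattern: double-quoted sequence
Type: STRING_LITERAL


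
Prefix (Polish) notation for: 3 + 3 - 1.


left-to-right (same/higher precedence on left): tree is (- (+ 3 3) 1)
Prefix: - + 3 3 1


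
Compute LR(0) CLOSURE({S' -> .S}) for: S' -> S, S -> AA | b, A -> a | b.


Start: S' -> .S
For each item with dot before a nonterminal B, add B -> .γ for every B-production
Closure: [S' -> .S, S -> .AA, S -> .b, A -> .a, A -> .b]


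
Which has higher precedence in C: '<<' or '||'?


'<<' is shift (level 8); '||' is logical OR (level 1)
Higher level binds tighter
'<<' has higher precedence than '||'


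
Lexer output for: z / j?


Scan left to right, longest-match per lexeme
Tokens: ID(z), OP(/), ID(j)


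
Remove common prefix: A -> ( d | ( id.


Common prefix: '('
Factored: A -> ( A', A' -> d | id


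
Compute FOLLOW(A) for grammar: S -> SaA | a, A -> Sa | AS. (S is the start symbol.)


$ ∈ FOLLOW(S). For each A -> αBβ: add FIRST(β)\{ε} to FOLLOW(B); if β nullable, add FOLLOW(A).
FOLLOW(A) = {$, a}


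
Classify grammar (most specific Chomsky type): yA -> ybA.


LHS has context (more than one symbol) and |LHS| ≤ |RHS|
Classification: Type 1 (Context-Sensitive)


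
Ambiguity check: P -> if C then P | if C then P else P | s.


dangling else: 'if C then if C then s else s' parses two ways
Ambiguous


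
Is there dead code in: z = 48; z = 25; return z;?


first assignment to z is overwritten before any read
Dead: 'z = 48'


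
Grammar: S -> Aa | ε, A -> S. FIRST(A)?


Per alternative of A: FIRST(S) = {a, ε}
FIRST(A) = {a, ε}


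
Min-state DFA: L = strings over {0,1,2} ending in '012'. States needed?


Track the longest suffix of input matching a prefix of '012': 4 classes (prefixes of length 0..3)
Minimal DFA: 4 states


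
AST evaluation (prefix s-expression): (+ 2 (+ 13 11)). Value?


Evaluate inner: (+ 13 11) = 24
Evaluate root: (+ 2 24) = 26
Result: 26


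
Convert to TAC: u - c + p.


Break into single-operator statements:
t1 = u - c
t2 = t1 + p


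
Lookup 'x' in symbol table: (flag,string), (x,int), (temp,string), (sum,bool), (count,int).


Lookup 'x' → type int


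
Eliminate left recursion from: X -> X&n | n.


Left-recursive alternatives: X&n; non-recursive: n
Introduce X': X -> nX', X' -> &nX' | ε


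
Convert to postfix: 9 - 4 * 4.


* has higher precedence, evaluate 4*4 first
Postfix: 9 4 4 * -


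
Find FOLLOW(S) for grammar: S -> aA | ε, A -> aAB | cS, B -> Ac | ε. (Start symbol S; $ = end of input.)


$ ∈ FOLLOW(S). For each A -> αBβ: add FIRST(β)\{ε} to FOLLOW(B); if β nullable, add FOLLOW(A).
FOLLOW(S) = {$, a, c}


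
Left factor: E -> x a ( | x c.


Common prefix: 'x'
Factored: E -> x E', E' -> a ( | c


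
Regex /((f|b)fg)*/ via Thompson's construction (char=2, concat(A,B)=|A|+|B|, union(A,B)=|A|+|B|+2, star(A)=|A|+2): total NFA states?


Syntax tree has 4 char leaf(s), 1 union(s), 1 star(s)
chars contribute 4×2 = 8; each union adds +2; each star adds +2
Total: 8 + 2 + 2 = 12 states


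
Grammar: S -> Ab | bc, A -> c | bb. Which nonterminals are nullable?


A nonterminal is nullable iff some alternative derives ε (directly, or every symbol in it is nullable)
Nullable: {}


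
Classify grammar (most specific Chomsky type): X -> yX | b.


Right-linear: every RHS is a terminal or a terminal followed by one nonterminal
Classification: Type 3 (Regular)


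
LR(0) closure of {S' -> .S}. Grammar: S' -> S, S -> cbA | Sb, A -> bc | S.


Start: S' -> .S
For each item with dot before a nonterminal B, add B -> .γ for every B-production
Closure: [S' -> .S, S -> .cbA, S -> .Sb]


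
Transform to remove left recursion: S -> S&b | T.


Left-recursive alternatives: S&b; non-recursive: T
Introduce S': S -> TS', S' -> &bS' | ε


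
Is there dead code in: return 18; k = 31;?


statement follows a return and is unreachable
Dead: 'k = 31'


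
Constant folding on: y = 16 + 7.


16 + 7 = 23 at compile time
Optimized: y = 23


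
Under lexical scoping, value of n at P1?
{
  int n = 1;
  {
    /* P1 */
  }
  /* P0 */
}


P1's block does not declare n; resolves to the enclosing declaration at depth 0
n = 1


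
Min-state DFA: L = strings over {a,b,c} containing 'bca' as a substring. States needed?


KMP-style automaton: 3 progress states + 1 absorbing accept = 4
Minimal DFA: 4 states


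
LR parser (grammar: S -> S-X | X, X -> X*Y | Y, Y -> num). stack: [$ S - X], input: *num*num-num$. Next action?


'*' can extend X; shift to build X -> X*Y
Action: shift


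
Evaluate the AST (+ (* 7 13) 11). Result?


Evaluate inner: (* 7 13) = 91
Evaluate root: (+ 91 11) = 102
Result: 102


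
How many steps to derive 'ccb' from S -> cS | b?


Derivation: S => cS => ccS => ccb
Steps: 3


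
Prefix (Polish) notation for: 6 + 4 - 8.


left-to-right (same/higher precedence on left): tree is (- (+ 6 4) 8)
Prefix: - + 6 4 8


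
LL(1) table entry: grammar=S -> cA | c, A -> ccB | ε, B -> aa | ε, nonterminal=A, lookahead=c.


For [A, c]: 'c' ∈ FIRST(ccB)
Entry: A -> ccB


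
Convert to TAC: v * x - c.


Break into single-operator statements:
t1 = v * x
t2 = t1 - c


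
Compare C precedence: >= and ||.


'>=' is relational (level 7); '||' is logical OR (level 1)
Higher level binds tighter
'>=' has higher precedence than '||'


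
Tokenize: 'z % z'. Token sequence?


Scan left to right, longest-match per lexeme
Tokens: ID(z), OP(%), ID(z)


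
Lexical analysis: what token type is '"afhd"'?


Pattern: double-quoted sequence
Type: STRING_LITERAL


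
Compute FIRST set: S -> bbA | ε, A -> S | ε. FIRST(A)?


Per alternative of A: FIRST(S) = {b, ε}; FIRST(ε) = {ε}
FIRST(A) = {b, ε}


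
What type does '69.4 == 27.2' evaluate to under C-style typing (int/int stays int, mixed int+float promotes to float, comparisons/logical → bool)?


Operand types: float == float
Rule: comparison yields bool
Result type: bool


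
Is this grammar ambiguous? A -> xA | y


right-linear, alternatives start with distinct terminals 'x' vs 'y': unique leftmost derivation
Unambiguous


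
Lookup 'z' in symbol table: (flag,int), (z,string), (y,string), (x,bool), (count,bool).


Lookup 'z' → type string


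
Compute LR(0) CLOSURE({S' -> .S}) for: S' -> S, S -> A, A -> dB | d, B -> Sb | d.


Start: S' -> .S
For each item with dot before a nonterminal B, add B -> .γ for every B-production
Closure: [S' -> .S, S -> .A, A -> .dB, A -> .d]


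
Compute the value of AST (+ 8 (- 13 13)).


Evaluate inner: (- 13 13) = 0
Evaluate root: (+ 8 0) = 8
Result: 8


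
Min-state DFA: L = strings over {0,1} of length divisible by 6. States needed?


Track length mod 6: states 0..5, accept at 0
Minimal DFA: 6 states


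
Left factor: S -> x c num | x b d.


Common prefix: 'x'
Factored: S -> x S', S' -> c num | b d


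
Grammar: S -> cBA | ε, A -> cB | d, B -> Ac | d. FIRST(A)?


Per alternative of A: FIRST(cB) = {c}; FIRST(d) = {d}
FIRST(A) = {c, d}


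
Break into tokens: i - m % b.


Scan left to right, longest-match per lexeme
Tokens: ID(i), OP(-), ID(m), OP(%), ID(b)


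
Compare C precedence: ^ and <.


'<' is relational (level 7); '^' is bitwise XOR (level 4)
Higher level binds tighter
'<' has higher precedence than '^'


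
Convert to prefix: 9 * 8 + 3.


left-to-right (same/higher precedence on left): tree is (+ (* 9 8) 3)
Prefix: + * 9 8 3


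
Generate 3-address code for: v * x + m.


Break into single-operator statements:
t1 = v * x
t2 = t1 + m


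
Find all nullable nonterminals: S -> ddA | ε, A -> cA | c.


A nonterminal is nullable iff some alternative derives ε (directly, or every symbol in it is nullable)
Nullable: {S}


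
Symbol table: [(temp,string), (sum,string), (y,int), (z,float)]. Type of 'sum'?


Lookup 'sum' → type string


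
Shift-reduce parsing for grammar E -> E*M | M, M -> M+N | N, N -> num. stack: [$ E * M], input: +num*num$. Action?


'+' can extend M; shift to build M -> M+N
Action: shift


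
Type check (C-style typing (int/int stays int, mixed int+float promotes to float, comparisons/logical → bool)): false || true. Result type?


Operand types: bool || bool
Rule: logical operators take bool operands and yield bool
Result type: bool


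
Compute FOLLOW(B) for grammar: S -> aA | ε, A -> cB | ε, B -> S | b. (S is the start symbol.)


$ ∈ FOLLOW(S). For each A -> αBβ: add FIRST(β)\{ε} to FOLLOW(B); if β nullable, add FOLLOW(A).
FOLLOW(B) = {$}


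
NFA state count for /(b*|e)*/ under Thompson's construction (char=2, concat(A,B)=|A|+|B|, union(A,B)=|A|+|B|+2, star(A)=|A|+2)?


Syntax tree has 2 char leaf(s), 1 union(s), 2 star(s)
chars contribute 2×2 = 4; each union adds +2; each star adds +2
Total: 4 + 2 + 4 = 10 states


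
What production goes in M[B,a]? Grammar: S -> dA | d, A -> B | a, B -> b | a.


For [B, a]: 'a' ∈ FIRST(a)
Entry: B -> a


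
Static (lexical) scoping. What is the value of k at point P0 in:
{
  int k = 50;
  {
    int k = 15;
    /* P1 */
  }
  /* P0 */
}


k declared in the same block as P0
k = 50


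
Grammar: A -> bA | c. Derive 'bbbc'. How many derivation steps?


Derivation: A => bA => bbA => bbbA => bbbc
Steps: 4


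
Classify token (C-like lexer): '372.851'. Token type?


Pattern: digits with a decimal point
Type: FLOAT_LITERAL


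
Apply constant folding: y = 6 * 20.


6 * 20 = 120 at compile time
Optimized: y = 120


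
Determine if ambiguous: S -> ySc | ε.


balanced y^n…c^n: each string has a unique parse
Unambiguous


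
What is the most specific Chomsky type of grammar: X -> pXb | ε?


Single nonterminal LHS, but p^n b^n is not regular
Classification: Type 2 (Context-Free)


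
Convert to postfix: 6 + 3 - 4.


Left to right (same or higher precedence on left)
Postfix: 6 3 + 4 -


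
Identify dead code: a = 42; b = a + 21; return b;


a is read by b's definition; b is returned
No dead code


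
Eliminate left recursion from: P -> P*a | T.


Left-recursive alternatives: P*a; non-recursive: T
Introduce P': P -> TP', P' -> *aP' | ε


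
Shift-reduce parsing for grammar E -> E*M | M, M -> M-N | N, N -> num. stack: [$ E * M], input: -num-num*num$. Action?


'-' can extend M; shift to build M -> M-N
Action: shift


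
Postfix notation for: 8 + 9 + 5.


Left to right (same or higher precedence on left)
Postfix: 8 9 + 5 +


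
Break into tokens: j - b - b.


Scan left to right, longest-match per lexeme
Tokens: ID(j), OP(-), ID(b), OP(-), ID(b)


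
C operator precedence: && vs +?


'+' is additive (level 9); '&&' is logical AND (level 2)
Higher level binds tighter
'+' has higher precedence than '&&'


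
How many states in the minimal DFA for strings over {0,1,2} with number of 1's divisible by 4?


Track (count of 1) mod 4: states 0..3, accept at 0
Minimal DFA: 4 states


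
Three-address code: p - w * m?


Break into single-operator statements:
t1 = w * m
t2 = p - t1


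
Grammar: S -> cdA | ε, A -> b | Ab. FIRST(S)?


Per alternative of S: FIRST(cdA) = {c}; FIRST(ε) = {ε}
FIRST(S) = {c, ε}


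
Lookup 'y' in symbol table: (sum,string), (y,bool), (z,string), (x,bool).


Lookup 'y' → type bool


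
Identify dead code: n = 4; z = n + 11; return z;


n is read by z's definition; z is returned
No dead code


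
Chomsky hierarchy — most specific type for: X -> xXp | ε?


Single nonterminal LHS, but x^n p^n is not regular
Classification: Type 2 (Context-Free)


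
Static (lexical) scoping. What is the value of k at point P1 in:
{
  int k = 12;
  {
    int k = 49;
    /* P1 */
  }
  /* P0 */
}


k declared in the same block as P1
k = 49


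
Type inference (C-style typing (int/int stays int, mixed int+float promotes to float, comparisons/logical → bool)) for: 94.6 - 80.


Operand types: float - int
Rule: mixed int/float promotes to float; int/int stays int
Result type: float


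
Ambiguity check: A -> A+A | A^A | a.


'a+a^a' has two parse trees (no precedence encoded between + and ^)
Ambiguous


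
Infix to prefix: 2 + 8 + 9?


left-to-right (same/higher precedence on left): tree is (+ (+ 2 8) 9)
Prefix: + + 2 8 9


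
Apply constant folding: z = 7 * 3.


7 * 3 = 21 at compile time
Optimized: z = 21


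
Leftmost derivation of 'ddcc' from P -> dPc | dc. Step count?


Derivation: P => dPc => ddcc
Steps: 2


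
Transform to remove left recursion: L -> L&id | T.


Left-recursive alternatives: L&id; non-recursive: T
Introduce L': L -> TL', L' -> &idL' | ε


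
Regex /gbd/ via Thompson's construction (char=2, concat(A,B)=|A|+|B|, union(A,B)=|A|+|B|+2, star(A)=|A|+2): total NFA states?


Syntax tree has 3 char leaf(s), 0 union(s), 0 star(s)
chars contribute 3×2 = 6; each union adds +2; each star adds +2
Total: 6 + 0 + 0 = 6 states


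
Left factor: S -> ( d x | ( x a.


Common prefix: '('
Factored: S -> ( S', S' -> d x | x a


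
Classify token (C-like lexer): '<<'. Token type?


Pattern: operator symbol
Type: OPERATOR


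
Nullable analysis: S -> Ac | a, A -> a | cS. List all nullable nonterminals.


A nonterminal is nullable iff some alternative derives ε (directly, or every symbol in it is nullable)
Nullable: {}


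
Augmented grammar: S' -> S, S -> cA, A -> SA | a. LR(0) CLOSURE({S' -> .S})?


Start: S' -> .S
For each item with dot before a nonterminal B, add B -> .γ for every B-production
Closure: [S' -> .S, S -> .cA]


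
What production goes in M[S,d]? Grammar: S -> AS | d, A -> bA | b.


For [S, d]: 'd' ∈ FIRST(d)
Entry: S -> d


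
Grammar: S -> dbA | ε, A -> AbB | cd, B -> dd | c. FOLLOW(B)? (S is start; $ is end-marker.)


$ ∈ FOLLOW(S). For each A -> αBβ: add FIRST(β)\{ε} to FOLLOW(B); if β nullable, add FOLLOW(A).
FOLLOW(B) = {$, b}


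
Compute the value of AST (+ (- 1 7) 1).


Evaluate inner: (- 1 7) = -6
Evaluate root: (+ -6 1) = -5
Result: -5


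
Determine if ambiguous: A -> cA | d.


right-linear, alternatives start with distinct terminals 'c' vs 'd': unique leftmost derivation
Unambiguous


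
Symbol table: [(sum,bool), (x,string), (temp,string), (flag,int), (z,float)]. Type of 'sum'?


Lookup 'sum' → type bool


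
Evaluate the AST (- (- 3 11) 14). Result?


Evaluate inner: (- 3 11) = -8
Evaluate root: (- -8 14) = -22
Result: -22


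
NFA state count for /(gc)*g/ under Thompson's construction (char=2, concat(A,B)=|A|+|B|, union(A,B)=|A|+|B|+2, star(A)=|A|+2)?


Syntax tree has 3 char leaf(s), 0 union(s), 1 star(s)
chars contribute 3×2 = 6; each union adds +2; each star adds +2
Total: 6 + 0 + 2 = 8 states


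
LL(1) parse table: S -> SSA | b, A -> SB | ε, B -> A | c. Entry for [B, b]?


For [B, b]: 'b' ∈ FIRST(A)
Entry: B -> A


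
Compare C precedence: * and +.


'*' is multiplicative (level 10); '+' is additive (level 9)
Higher level binds tighter
'*' has higher precedence than '+'


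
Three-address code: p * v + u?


Break into single-operator statements:
t1 = p * v
t2 = t1 + u


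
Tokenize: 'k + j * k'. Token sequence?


Scan left to right, longest-match per lexeme
Tokens: ID(k), OP(+), ID(j), OP(*), ID(k)


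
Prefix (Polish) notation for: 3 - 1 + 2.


left-to-right (same/higher precedence on left): tree is (+ (- 3 1) 2)
Prefix: + - 3 1 2


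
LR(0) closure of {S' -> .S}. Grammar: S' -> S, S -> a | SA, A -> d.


Start: S' -> .S
For each item with dot before a nonterminal B, add B -> .γ for every B-production
Closure: [S' -> .S, S -> .a, S -> .SA]


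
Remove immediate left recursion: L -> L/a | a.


Left-recursive alternatives: L/a; non-recursive: a
Introduce L': L -> aL', L' -> /aL' | ε


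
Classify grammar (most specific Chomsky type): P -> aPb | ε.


Single nonterminal LHS, but a^n b^n is not regular
Classification: Type 2 (Context-Free)


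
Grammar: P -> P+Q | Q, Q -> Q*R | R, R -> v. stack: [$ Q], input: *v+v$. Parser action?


shift '*' to continue Q -> Q*R
Action: shift


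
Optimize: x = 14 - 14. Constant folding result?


14 - 14 = 0 at compile time
Optimized: x = 0


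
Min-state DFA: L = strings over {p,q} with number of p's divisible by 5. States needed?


Track (count of p) mod 5: states 0..4, accept at 0
Minimal DFA: 5 states


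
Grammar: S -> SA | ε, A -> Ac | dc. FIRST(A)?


Per alternative of A: FIRST(Ac) = {d}; FIRST(dc) = {d}
FIRST(A) = {d}


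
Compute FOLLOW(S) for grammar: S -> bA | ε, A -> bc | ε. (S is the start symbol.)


$ ∈ FOLLOW(S). For each A -> αBβ: add FIRST(β)\{ε} to FOLLOW(B); if β nullable, add FOLLOW(A).
FOLLOW(S) = {$}


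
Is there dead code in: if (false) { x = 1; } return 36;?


condition is constant false, so the whole block is unreachable
Dead: 'if (false) { x = 1; }'


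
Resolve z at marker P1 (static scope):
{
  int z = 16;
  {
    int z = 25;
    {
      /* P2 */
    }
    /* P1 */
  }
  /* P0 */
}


z declared in the same block as P1
z = 25


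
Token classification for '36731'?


Pattern: digits only
Type: INTEGER_LITERAL


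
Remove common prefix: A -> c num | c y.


Common prefix: 'c'
Factored: A -> c A', A' -> num | y


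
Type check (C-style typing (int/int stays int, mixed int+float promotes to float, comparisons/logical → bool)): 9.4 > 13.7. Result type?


Operand types: float > float
Rule: comparison yields bool
Result type: bool
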